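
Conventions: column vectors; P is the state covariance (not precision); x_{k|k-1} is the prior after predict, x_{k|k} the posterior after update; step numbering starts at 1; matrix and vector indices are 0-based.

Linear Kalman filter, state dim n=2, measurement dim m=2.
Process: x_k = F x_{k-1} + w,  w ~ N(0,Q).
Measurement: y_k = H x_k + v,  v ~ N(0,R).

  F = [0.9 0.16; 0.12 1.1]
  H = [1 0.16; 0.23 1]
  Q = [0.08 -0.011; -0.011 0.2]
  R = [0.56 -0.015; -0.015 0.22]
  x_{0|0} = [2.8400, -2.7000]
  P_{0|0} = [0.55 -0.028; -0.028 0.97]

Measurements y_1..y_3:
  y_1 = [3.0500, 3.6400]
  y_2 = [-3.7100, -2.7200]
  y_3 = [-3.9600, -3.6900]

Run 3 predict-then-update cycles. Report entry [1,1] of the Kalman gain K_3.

K[1,1] = 0.6194

step 1: x^-=[2.1240, -2.6292]  P^-=[0.5423 0.1909; 0.1909 1.3742]  S=[1.1985 0.5275; 0.5275 1.7107]  K=[0.4590 0.0429; -0.0256 0.8369]  nu=[1.3467, 5.7807]  x^+=[2.9904, 2.1740]  P^+=[0.2658 -0.0586; -0.0586 0.1980]
step 2: x^-=[3.0392, 2.7502]  P^-=[0.2835 -0.0066; -0.0066 0.4279]  S=[0.8523 0.1119; 0.1119 0.6599]  K=[0.3270 0.0334; -0.0125 0.6483]  nu=[-7.1892, -6.1692]  x^+=[0.4822, -1.1596]  P^+=[0.1892 -0.0411; -0.0411 0.1523]
step 3: x^-=[0.2484, -1.2177]  P^-=[0.2253 -0.0052; -0.0052 0.3761]  S=[0.7933 0.0916; 0.0916 0.6056]  K=[0.2790 0.0348; -0.0022 0.6194]  nu=[-4.0136, -2.5294]  x^+=[-0.9591, -2.7755]  P^+=[0.1611 -0.0336; -0.0336 0.1440]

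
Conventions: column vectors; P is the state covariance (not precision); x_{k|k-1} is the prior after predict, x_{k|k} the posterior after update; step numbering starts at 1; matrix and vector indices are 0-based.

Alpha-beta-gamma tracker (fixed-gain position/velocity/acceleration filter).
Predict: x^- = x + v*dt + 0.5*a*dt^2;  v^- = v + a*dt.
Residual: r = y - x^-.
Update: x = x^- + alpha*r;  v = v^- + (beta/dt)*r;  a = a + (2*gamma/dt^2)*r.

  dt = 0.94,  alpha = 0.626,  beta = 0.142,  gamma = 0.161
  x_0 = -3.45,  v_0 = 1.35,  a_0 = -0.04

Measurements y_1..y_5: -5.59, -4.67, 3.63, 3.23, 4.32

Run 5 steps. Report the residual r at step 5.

step 1: x_pred=-2.1987  r=-3.3913  x^+=-4.3216  v^+=0.8001  a^+=-1.2759
step 2: x_pred=-4.1332  r=-0.5368  x^+=-4.4692  v^+=-0.4803  a^+=-1.4715
step 3: x_pred=-5.5708  r=9.2008  x^+=0.1889  v^+=-0.4736  a^+=1.8815
step 4: x_pred=0.5750  r=2.6550  x^+=2.2370  v^+=1.6961  a^+=2.8490
step 5: x_pred=5.0900  r=-0.7700  x^+=4.6080  v^+=4.2579  a^+=2.5684

resid = -0.7700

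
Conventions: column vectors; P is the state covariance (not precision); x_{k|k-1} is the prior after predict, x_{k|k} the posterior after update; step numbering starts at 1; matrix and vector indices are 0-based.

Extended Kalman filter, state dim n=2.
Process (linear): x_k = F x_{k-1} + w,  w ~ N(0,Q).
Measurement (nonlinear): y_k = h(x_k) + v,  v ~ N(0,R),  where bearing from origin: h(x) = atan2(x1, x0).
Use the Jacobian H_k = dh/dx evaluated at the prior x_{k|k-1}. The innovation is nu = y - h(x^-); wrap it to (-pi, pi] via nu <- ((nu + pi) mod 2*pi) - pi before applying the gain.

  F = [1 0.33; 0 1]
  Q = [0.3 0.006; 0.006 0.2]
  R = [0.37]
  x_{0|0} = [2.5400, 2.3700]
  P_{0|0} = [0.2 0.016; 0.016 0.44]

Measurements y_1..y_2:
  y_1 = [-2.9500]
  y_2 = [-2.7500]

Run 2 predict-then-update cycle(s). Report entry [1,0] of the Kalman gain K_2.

K[1,0] = 0.2073

step 1: x^-=[3.3221, 2.3700]  P^-=[0.5585 0.1672; 0.1672 0.6400]  H_jac=[-0.1423 0.1995]  S=[0.3973]  K=[-0.1161; 0.2615]  nu=[2.7135]  x^+=[3.0071, 3.0795]  P^+=[0.5531 0.1793; 0.1793 0.6128]
step 2: x^-=[4.0233, 3.0795]  P^-=[1.0382 0.3875; 0.3875 0.8128]  H_jac=[-0.1200 0.1567]  S=[0.3903]  K=[-0.1635; 0.2073]  nu=[2.8799]  x^+=[3.5525, 3.6765]  P^+=[1.0277 0.4007; 0.4007 0.7961]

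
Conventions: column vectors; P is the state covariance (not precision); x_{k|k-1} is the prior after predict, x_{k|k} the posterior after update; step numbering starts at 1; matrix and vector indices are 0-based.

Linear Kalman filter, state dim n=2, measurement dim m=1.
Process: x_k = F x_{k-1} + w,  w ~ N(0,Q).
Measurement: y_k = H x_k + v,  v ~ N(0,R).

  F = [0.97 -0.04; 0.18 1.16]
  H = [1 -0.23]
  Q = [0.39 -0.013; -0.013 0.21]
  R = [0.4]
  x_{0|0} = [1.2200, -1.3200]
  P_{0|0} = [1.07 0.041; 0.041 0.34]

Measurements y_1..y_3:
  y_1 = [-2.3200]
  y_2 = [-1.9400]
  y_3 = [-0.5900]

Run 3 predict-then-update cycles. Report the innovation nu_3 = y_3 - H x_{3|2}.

step 1: x^-=[1.2362, -1.3116]  P^-=[1.3941 0.2039; 0.2039 0.7193]  S=[1.7384]  K=[0.7750; 0.0221]  nu=[-3.8579]  x^+=[-1.7536, -1.3969]  P^+=[0.3500 0.1741; 0.1741 0.7184]
step 2: x^-=[-1.6451, -1.9361]  P^-=[0.7070 0.2094; 0.2094 1.2608]  S=[1.0774]  K=[0.6115; -0.0748]  nu=[-0.7402]  x^+=[-2.0978, -1.8807]  P^+=[0.3041 0.2587; 0.2587 1.2548]
step 3: x^-=[-1.9596, -2.5592]  P^-=[0.6581 0.2711; 0.2711 2.0163]  S=[1.0400]  K=[0.5728; -0.1852]  nu=[0.7810]  x^+=[-1.5123, -2.7039]  P^+=[0.3168 0.3814; 0.3814 1.9806]

innov = [0.7810]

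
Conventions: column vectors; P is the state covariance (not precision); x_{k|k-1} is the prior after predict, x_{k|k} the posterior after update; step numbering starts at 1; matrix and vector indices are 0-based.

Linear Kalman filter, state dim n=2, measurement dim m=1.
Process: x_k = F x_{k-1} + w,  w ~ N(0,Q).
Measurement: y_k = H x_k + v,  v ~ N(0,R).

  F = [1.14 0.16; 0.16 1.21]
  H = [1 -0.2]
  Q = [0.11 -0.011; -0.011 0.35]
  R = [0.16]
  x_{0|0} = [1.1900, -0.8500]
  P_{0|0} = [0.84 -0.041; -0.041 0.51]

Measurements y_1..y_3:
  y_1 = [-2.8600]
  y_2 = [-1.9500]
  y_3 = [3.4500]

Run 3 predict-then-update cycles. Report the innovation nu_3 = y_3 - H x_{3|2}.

innov = [6.0372]

step 1: x^-=[1.2206, -0.8381]  P^-=[1.1998 0.1833; 0.1833 1.1023]  S=[1.3305]  K=[0.8742; -0.0279]  nu=[-4.2482]  x^+=[-2.4931, -0.7196]  P^+=[0.1830 0.2158; 0.2158 1.1013]
step 2: x^-=[-2.9572, -1.2696]  P^-=[0.4548 0.5388; 0.5388 2.0506]  S=[0.4813]  K=[0.7210; 0.2673]  nu=[0.7533]  x^+=[-2.4141, -1.0682]  P^+=[0.2046 0.4460; 0.4460 2.0162]
step 3: x^-=[-2.9230, -1.6788]  P^-=[0.5902 1.0433; 1.0433 3.4799]  S=[0.4720]  K=[0.8082; 0.7358]  nu=[6.0372]  x^+=[1.9564, 2.7633]  P^+=[0.2818 0.7626; 0.7626 3.2243]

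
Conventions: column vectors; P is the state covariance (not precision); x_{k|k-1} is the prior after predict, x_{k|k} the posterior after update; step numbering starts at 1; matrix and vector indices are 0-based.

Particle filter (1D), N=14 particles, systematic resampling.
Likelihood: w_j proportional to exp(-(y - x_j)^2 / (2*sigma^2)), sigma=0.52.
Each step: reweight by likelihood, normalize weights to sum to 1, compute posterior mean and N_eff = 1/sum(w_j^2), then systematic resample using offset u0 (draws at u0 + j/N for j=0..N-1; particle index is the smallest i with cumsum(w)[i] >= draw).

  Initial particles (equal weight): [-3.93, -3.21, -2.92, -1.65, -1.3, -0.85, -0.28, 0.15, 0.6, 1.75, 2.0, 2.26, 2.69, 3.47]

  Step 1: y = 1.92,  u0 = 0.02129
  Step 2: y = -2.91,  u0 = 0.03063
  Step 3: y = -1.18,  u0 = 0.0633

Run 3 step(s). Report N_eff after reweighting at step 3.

N_eff = 14.0000

step 1: w=[0.0000, 0.0000, 0.0000, 0.0000, 0.0000, 0.0000, 0.0000, 0.0010, 0.0127, 0.3026, 0.3155, 0.2578, 0.1066, 0.0038]  mean=2.0508  Neff=3.7162  idx=[9, 9, 9, 9, 9, 10, 10, 10, 10, 11, 11, 11, 11, 12]
step 2: w=[0.1981, 0.1981, 0.1981, 0.1981, 0.1981, 0.0024, 0.0024, 0.0024, 0.0024, 0.0000, 0.0000, 0.0000, 0.0000, 0.0000]  mean=1.7524  Neff=5.0965  idx=[0, 0, 0, 1, 1, 1, 2, 2, 3, 3, 3, 4, 4, 4]
step 3: w=[0.0714, 0.0714, 0.0714, 0.0714, 0.0714, 0.0714, 0.0714, 0.0714, 0.0714, 0.0714, 0.0714, 0.0714, 0.0714, 0.0714]  mean=1.7500  Neff=14.0000  idx=[0, 1, 2, 3, 4, 5, 6, 7, 8, 9, 10, 11, 12, 13]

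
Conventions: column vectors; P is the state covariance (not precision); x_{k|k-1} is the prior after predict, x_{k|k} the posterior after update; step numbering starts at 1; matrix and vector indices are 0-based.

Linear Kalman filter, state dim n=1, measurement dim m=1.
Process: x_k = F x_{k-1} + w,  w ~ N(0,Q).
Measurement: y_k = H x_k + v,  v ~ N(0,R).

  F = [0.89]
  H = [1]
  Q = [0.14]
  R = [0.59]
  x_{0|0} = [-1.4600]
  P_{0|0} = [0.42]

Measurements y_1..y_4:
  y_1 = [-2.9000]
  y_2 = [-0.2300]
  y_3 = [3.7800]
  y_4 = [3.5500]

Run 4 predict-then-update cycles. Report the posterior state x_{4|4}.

step 1: x^-=[-1.2994]  P^-=[0.4727]  S=[1.0627]  K=[0.4448]  nu=[-1.6006]  x^+=[-2.0113]  P^+=[0.2624]
step 2: x^-=[-1.7901]  P^-=[0.3479]  S=[0.9379]  K=[0.3709]  nu=[1.5601]  x^+=[-1.2114]  P^+=[0.2188]
step 3: x^-=[-1.0782]  P^-=[0.3133]  S=[0.9033]  K=[0.3469]  nu=[4.8582]  x^+=[0.6070]  P^+=[0.2047]
step 4: x^-=[0.5402]  P^-=[0.3021]  S=[0.8921]  K=[0.3386]  nu=[3.0098]  x^+=[1.5595]  P^+=[0.1998]

x_post = [1.5595]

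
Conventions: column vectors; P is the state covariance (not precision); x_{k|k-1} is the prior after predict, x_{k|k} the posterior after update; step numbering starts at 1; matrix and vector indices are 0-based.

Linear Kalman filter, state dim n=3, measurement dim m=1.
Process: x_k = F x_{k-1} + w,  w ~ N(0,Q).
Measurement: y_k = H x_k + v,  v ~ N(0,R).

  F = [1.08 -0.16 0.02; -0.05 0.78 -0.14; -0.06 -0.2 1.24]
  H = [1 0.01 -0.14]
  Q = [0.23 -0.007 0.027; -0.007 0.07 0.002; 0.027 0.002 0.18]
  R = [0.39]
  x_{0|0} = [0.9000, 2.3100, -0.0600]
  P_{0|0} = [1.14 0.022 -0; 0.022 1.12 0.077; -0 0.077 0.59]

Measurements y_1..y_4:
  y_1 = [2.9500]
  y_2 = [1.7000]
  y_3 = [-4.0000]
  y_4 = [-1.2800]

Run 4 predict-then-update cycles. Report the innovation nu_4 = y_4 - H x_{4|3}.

step 1: x^-=[0.6012, 1.7652, -0.5904]  P^-=[1.5805 -0.1884 -0.0165; -0.1884 0.7473 -0.1959; -0.0165 -0.1959 1.0984]  S=[1.9935]  K=[0.7930; -0.0770; -0.0864]  nu=[2.2485]  x^+=[2.3843, 1.5921, -0.7847]  P^+=[0.3268 -0.0667 0.1201; -0.0667 0.7355 -0.2092; 0.1201 -0.2092 1.0835]
step 2: x^-=[2.3047, 1.2325, -1.4345]  P^-=[0.6600 -0.2024 0.2730; -0.2024 0.5921 -0.5120; 0.2730 -0.5120 1.9609]  S=[1.0094]  K=[0.6139; -0.1236; -0.0066]  nu=[-0.8178]  x^+=[1.8026, 1.3336, -1.4291]  P^+=[0.2795 -0.1258 0.2771; -0.1258 0.5767 -0.5128; 0.2771 -0.5128 1.9609]
step 3: x^-=[1.7048, 1.1501, -2.1470]  P^-=[0.6303 -0.2682 0.5765; -0.2682 0.5857 -0.9481; 0.5765 -0.9481 3.4292]  S=[0.9234]  K=[0.5922; -0.1403; 0.0941]  nu=[-6.0169]  x^+=[-1.8586, 1.9944, -2.7131]  P^+=[0.3064 -0.1914 0.5250; -0.1914 0.5675 -0.9359; 0.5250 -0.9359 3.4211]
step 4: x^-=[-2.3806, 2.0284, -3.6517]  P^-=[0.6981 -0.3822 1.0415; -0.3822 0.7098 -1.6320; 1.0415 -1.6320 5.8455]  S=[0.9080]  K=[0.6040; -0.1615; 0.2278]  nu=[0.5691]  x^+=[-2.0369, 1.9365, -3.5220]  P^+=[0.3668 -0.2936 0.9166; -0.2936 0.6861 -1.5986; 0.9166 -1.5986 5.7984]

innov = [0.5691]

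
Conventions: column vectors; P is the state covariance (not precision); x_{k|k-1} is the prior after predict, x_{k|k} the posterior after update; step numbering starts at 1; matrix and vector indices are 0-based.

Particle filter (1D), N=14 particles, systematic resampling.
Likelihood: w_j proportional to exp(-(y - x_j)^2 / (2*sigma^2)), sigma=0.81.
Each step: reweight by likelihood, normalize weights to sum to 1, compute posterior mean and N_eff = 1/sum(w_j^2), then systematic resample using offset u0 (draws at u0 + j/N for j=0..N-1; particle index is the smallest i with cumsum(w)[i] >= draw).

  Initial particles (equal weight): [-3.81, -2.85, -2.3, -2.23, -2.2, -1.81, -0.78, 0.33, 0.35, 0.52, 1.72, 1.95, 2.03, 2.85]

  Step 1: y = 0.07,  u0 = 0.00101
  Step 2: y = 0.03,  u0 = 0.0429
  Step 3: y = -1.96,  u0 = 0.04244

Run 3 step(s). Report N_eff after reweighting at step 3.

N_eff = 2.4011

step 1: w=[0.0000, 0.0004, 0.0037, 0.0048, 0.0053, 0.0183, 0.1560, 0.2570, 0.2549, 0.2319, 0.0340, 0.0183, 0.0145, 0.0007]  mean=0.2333  Neff=4.7332  idx=[2, 6, 6, 7, 7, 7, 7, 8, 8, 8, 9, 9, 9, 9]
step 2: w=[0.0014, 0.0548, 0.0548, 0.0843, 0.0843, 0.0843, 0.0843, 0.0836, 0.0836, 0.0836, 0.0752, 0.0752, 0.0752, 0.0752]  mean=0.2668  Neff=12.8128  idx=[1, 3, 3, 4, 5, 6, 7, 8, 8, 9, 10, 11, 12, 13]
step 3: w=[0.6369, 0.0338, 0.0338, 0.0338, 0.0338, 0.0338, 0.0315, 0.0315, 0.0315, 0.0315, 0.0170, 0.0170, 0.0170, 0.0170]  mean=-0.3615  Neff=2.4011  idx=[0, 0, 0, 0, 0, 0, 0, 0, 0, 2, 4, 6, 8, 12]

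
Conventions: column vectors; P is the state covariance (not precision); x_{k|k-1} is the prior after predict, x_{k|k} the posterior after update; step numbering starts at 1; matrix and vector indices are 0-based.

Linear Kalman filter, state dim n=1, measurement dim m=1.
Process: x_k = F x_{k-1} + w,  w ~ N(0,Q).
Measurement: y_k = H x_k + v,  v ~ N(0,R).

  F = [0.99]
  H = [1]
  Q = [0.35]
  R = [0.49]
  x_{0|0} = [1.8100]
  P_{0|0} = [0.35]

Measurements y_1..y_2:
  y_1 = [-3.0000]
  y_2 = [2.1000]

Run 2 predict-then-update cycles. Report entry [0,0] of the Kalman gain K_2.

step 1: x^-=[1.7919]  P^-=[0.6930]  S=[1.1830]  K=[0.5858]  nu=[-4.7919]  x^+=[-1.0152]  P^+=[0.2870]
step 2: x^-=[-1.0051]  P^-=[0.6313]  S=[1.1213]  K=[0.5630]  nu=[3.1051]  x^+=[0.7431]  P^+=[0.2759]

K[0,0] = 0.5630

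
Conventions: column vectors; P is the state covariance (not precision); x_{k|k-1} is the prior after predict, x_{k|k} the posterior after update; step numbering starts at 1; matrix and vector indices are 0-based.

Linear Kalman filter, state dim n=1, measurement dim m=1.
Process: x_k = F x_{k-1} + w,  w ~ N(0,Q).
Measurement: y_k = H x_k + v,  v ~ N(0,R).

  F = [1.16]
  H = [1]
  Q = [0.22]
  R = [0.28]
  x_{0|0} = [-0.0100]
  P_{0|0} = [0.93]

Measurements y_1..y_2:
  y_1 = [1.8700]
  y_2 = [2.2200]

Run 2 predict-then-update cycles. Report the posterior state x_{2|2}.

x_post = [2.0829]

step 1: x^-=[-0.0116]  P^-=[1.4714]  S=[1.7514]  K=[0.8401]  nu=[1.8816]  x^+=[1.5692]  P^+=[0.2352]
step 2: x^-=[1.8203]  P^-=[0.5365]  S=[0.8165]  K=[0.6571]  nu=[0.3997]  x^+=[2.0829]  P^+=[0.1840]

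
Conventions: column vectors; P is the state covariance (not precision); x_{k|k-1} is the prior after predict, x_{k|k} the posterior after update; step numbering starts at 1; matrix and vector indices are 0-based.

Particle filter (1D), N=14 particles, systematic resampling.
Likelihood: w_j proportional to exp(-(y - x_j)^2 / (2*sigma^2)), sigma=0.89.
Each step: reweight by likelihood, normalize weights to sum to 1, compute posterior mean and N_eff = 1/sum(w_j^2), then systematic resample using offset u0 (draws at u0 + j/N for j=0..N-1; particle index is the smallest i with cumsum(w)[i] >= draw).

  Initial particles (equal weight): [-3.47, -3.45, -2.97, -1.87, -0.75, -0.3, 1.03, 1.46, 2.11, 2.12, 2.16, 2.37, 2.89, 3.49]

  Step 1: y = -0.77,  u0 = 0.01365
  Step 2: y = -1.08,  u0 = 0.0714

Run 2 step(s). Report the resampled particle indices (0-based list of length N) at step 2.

resampled_idx = [1, 2, 3, 4, 5, 5, 6, 7, 8, 8, 9, 11, 12, 13]

step 1: w=[0.0039, 0.0041, 0.0182, 0.1797, 0.3855, 0.3354, 0.0499, 0.0167, 0.0021, 0.0020, 0.0017, 0.0008, 0.0001, 0.0000]  mean=-0.7174  Neff=3.3718  idx=[2, 3, 3, 4, 4, 4, 4, 4, 4, 5, 5, 5, 5, 6]
step 2: w=[0.0107, 0.0685, 0.0685, 0.0949, 0.0949, 0.0949, 0.0949, 0.0949, 0.0949, 0.0692, 0.0692, 0.0692, 0.0692, 0.0061]  mean=-0.7917  Neff=12.0886  idx=[1, 2, 3, 4, 5, 5, 6, 7, 8, 8, 9, 11, 12, 13]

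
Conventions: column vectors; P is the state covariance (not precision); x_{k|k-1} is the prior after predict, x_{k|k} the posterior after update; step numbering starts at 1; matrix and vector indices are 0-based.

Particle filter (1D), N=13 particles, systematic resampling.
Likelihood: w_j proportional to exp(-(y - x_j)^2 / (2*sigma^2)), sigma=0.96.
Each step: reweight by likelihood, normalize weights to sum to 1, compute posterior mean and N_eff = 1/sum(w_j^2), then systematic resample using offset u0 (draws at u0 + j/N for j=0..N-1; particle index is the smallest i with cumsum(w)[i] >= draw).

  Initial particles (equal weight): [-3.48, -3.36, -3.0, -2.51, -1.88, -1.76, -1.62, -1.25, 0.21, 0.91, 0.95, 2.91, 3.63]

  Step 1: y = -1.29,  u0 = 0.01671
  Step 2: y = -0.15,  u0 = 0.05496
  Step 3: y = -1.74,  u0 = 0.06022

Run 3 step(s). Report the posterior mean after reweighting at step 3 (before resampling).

post_mean = -1.4487

step 1: w=[0.0151, 0.0199, 0.0417, 0.0908, 0.1685, 0.1806, 0.1919, 0.2034, 0.0601, 0.0147, 0.0134, 0.0000, 0.0000]  mean=-1.6332  Neff=6.5020  idx=[1, 3, 4, 4, 4, 5, 5, 6, 6, 7, 7, 7, 8]
step 2: w=[0.0009, 0.0115, 0.0465, 0.0465, 0.0465, 0.0578, 0.0578, 0.0730, 0.0730, 0.1223, 0.1223, 0.1223, 0.2198]  mean=-1.1463  Neff=8.5391  idx=[2, 4, 5, 7, 8, 9, 9, 10, 11, 11, 12, 12, 12]
step 3: w=[0.1017, 0.1017, 0.1027, 0.1019, 0.1019, 0.0902, 0.0902, 0.0902, 0.0902, 0.0902, 0.0131, 0.0131, 0.0131]  mean=-1.4487  Neff=10.7319  idx=[0, 1, 2, 2, 3, 4, 5, 5, 6, 7, 8, 9, 11]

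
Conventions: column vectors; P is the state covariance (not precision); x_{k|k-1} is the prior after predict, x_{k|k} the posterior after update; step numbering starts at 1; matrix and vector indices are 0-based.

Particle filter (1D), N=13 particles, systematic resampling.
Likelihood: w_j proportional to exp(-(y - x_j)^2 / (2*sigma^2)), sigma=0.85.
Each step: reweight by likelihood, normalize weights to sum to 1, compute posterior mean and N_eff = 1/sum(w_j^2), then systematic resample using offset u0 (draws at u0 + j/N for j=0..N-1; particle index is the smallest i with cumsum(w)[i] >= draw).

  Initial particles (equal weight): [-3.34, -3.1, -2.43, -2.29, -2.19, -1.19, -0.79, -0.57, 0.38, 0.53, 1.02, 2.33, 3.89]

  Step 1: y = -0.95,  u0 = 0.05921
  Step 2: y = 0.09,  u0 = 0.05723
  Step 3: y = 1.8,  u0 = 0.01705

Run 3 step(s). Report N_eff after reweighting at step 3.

step 1: w=[0.0044, 0.0094, 0.0506, 0.0664, 0.0794, 0.2212, 0.2262, 0.2083, 0.0677, 0.0506, 0.0157, 0.0001, 0.0000]  mean=-0.9847  Neff=6.0883  idx=[2, 4, 5, 5, 5, 6, 6, 6, 7, 7, 7, 8, 9]
step 2: w=[0.0018, 0.0040, 0.0473, 0.0473, 0.0473, 0.0861, 0.0861, 0.0861, 0.1088, 0.1088, 0.1088, 0.1388, 0.1287]  mean=-0.4514  Neff=9.9690  idx=[3, 4, 5, 6, 7, 8, 9, 9, 10, 11, 11, 12, 12]
step 3: w=[0.0016, 0.0016, 0.0076, 0.0076, 0.0076, 0.0162, 0.0162, 0.0162, 0.0162, 0.1957, 0.1957, 0.2588, 0.2588]  mean=0.3642  Neff=4.7210  idx=[3, 9, 9, 9, 10, 10, 10, 11, 11, 11, 12, 12, 12]

N_eff = 4.7210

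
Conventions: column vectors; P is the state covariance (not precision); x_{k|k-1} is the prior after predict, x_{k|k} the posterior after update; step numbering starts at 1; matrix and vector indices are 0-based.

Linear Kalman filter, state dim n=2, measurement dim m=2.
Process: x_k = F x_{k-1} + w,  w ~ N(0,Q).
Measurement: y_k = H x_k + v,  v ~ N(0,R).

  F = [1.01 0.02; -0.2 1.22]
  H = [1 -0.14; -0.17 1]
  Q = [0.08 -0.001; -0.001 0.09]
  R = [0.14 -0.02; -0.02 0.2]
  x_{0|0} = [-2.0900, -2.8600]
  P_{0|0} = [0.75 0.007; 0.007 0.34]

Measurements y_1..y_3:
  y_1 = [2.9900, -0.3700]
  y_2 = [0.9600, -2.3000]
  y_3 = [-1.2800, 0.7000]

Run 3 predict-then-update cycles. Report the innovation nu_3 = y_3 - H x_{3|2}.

step 1: x^-=[-2.1681, -3.0712]  P^-=[0.8455 -0.1356; -0.1356 0.6226]  S=[1.0357 -0.3897; -0.3897 0.8932]  K=[0.8579 0.0616; 0.0681 0.7526]  nu=[4.7281, 2.3326]  x^+=[2.0317, -0.9935]  P^+=[0.1211 0.0157; 0.0157 0.1518]
step 2: x^-=[2.0322, -1.6184]  P^-=[0.2042 -0.0024; -0.0024 0.3132]  S=[0.3510 -0.1010; -0.1010 0.5199]  K=[0.5955 0.0443; 0.0443 0.6118]  nu=[-1.2988, -0.3362]  x^+=[1.2439, -1.8815]  P^+=[0.0841 0.0112; 0.0112 0.1234]
step 3: x^-=[1.2187, -2.5443]  P^-=[0.1662 -0.0012; -0.0012 0.2715]  S=[0.3119 -0.0875; -0.0875 0.4767]  K=[0.5442 0.0381; 0.0361 0.5766]  nu=[-2.8549, 3.4515]  x^+=[-0.2034, -0.6572]  P^+=[0.0768 0.0098; 0.0098 0.1163]

innov = [-2.8549, 3.4515]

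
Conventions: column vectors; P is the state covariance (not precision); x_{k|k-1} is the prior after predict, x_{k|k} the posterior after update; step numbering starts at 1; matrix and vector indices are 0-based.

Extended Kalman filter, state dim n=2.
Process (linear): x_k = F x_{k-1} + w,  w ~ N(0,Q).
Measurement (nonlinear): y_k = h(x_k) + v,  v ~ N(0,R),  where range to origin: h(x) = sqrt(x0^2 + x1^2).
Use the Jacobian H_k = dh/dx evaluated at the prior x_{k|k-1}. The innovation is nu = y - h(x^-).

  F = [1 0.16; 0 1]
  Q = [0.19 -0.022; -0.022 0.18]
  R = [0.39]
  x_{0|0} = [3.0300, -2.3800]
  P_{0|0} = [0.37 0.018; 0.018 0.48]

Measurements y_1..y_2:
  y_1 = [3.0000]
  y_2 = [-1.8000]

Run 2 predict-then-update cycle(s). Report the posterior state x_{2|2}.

step 1: x^-=[2.6492, -2.3800]  P^-=[0.5780 0.0728; 0.0728 0.6600]  H_jac=[0.7439 -0.6683]  S=[0.9323]  K=[0.4091; -0.4150]  nu=[-0.5613]  x^+=[2.4196, -2.1471]  P^+=[0.4221 0.2311; 0.2311 0.4994]
step 2: x^-=[2.0761, -2.1471]  P^-=[0.6988 0.2890; 0.2890 0.6794]  H_jac=[0.6951 -0.7189]  S=[0.7900]  K=[0.3519; -0.3640]  nu=[-4.7866]  x^+=[0.3916, -0.4047]  P^+=[0.6010 0.3902; 0.3902 0.5747]

x_post = [0.3916, -0.4047]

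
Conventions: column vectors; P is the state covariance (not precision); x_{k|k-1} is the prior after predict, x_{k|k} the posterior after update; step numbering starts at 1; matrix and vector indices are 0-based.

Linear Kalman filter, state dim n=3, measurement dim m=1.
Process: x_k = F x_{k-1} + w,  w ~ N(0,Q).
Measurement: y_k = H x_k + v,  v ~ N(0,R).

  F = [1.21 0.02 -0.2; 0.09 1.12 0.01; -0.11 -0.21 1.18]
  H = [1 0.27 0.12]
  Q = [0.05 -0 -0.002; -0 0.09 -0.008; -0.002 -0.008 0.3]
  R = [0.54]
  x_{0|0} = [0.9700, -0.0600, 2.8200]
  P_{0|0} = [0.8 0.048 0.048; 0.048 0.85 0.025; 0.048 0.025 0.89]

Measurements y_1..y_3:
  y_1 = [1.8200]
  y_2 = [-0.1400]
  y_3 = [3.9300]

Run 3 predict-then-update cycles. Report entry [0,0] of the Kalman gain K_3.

K[0,0] = 0.6057

step 1: x^-=[0.6085, 0.0483, 3.2335]  P^-=[1.2361 0.1636 -0.2632; 0.1636 1.1731 -0.1741; -0.2632 -0.1741 1.5638]  S=[1.8981]  K=[0.6579; 0.2421; -0.0646]  nu=[0.8104]  x^+=[1.1417, 0.2445, 3.1812]  P^+=[0.4146 -0.1387 -0.1826; -0.1387 1.0619 -0.1445; -0.1826 -0.1445 1.5559]
step 2: x^-=[0.7501, 0.4084, 3.5769]  P^-=[0.8025 -0.0889 -0.6674; -0.0889 1.3940 -0.4336; -0.6674 -0.4336 2.6308]  S=[1.2457]  K=[0.5606; 0.1890; -0.3763]  nu=[-1.4296]  x^+=[-0.0514, 0.1382, 4.1149]  P^+=[0.4109 -0.2209 -0.4046; -0.2209 1.3495 -0.3450; -0.4046 -0.3450 2.4544]
step 3: x^-=[-0.8824, 0.1913, 4.8322]  P^-=[0.9383 -0.1501 -1.1942; -0.1501 1.7334 -0.7669; -1.1942 -0.7669 4.0478]  S=[1.2456]  K=[0.6057; 0.1814; -0.7350]  nu=[4.1809]  x^+=[1.6500, 0.9496, 1.7591]  P^+=[0.4813 -0.2869 -0.6397; -0.2869 1.6925 -0.6008; -0.6397 -0.6008 3.3748]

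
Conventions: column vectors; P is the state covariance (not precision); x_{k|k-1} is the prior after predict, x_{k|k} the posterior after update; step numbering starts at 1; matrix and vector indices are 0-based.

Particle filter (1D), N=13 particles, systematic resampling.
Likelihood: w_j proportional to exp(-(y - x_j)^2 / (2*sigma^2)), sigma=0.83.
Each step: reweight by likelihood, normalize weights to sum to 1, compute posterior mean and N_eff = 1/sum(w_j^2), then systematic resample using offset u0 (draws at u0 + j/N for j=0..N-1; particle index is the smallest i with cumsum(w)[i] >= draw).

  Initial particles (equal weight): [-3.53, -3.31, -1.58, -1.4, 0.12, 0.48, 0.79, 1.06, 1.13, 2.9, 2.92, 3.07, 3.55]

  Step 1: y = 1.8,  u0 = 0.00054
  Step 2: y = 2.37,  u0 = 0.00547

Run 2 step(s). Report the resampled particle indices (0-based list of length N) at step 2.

resampled_idx = [1, 3, 5, 6, 7, 9, 9, 9, 10, 10, 11, 11, 12]

step 1: w=[0.0000, 0.0000, 0.0001, 0.0002, 0.0366, 0.0802, 0.1355, 0.1910, 0.2051, 0.1181, 0.1143, 0.0881, 0.0308]  mean=1.6399  Neff=7.1220  idx=[4, 5, 6, 6, 7, 7, 8, 8, 8, 9, 10, 10, 11]
step 2: w=[0.0050, 0.0147, 0.0320, 0.0320, 0.0563, 0.0563, 0.0641, 0.0641, 0.0641, 0.1597, 0.1572, 0.1572, 0.1372]  mean=2.1974  Neff=8.7163  idx=[1, 3, 5, 6, 7, 9, 9, 9, 10, 10, 11, 11, 12]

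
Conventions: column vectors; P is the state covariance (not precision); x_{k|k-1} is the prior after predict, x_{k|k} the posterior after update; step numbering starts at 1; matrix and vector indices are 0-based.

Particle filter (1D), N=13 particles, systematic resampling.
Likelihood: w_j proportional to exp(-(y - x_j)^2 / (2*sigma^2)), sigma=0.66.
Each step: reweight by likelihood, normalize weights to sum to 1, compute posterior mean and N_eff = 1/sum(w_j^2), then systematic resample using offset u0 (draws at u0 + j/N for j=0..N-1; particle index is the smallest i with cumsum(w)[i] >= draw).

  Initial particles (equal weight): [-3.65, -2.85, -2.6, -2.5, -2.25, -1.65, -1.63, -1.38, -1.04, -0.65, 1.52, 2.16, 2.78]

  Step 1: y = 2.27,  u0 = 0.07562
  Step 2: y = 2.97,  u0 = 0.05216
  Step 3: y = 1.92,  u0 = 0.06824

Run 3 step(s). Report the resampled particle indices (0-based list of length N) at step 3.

step 1: w=[0.0000, 0.0000, 0.0000, 0.0000, 0.0000, 0.0000, 0.0000, 0.0000, 0.0000, 0.0000, 0.2328, 0.4378, 0.3294]  mean=2.2152  Neff=2.8220  idx=[10, 10, 10, 11, 11, 11, 11, 11, 12, 12, 12, 12, 12]
step 2: w=[0.0121, 0.0121, 0.0121, 0.0635, 0.0635, 0.0635, 0.0635, 0.0635, 0.1293, 0.1293, 0.1293, 0.1293, 0.1293]  mean=2.5377  Neff=9.6002  idx=[3, 4, 5, 6, 8, 8, 9, 9, 10, 11, 11, 12, 12]
step 3: w=[0.1232, 0.1232, 0.1232, 0.1232, 0.0563, 0.0563, 0.0563, 0.0563, 0.0563, 0.0563, 0.0563, 0.0563, 0.0563]  mean=2.4744  Neff=11.1957  idx=[0, 1, 1, 2, 3, 3, 4, 6, 7, 8, 10, 11, 12]

resampled_idx = [0, 1, 1, 2, 3, 3, 4, 6, 7, 8, 10, 11, 12]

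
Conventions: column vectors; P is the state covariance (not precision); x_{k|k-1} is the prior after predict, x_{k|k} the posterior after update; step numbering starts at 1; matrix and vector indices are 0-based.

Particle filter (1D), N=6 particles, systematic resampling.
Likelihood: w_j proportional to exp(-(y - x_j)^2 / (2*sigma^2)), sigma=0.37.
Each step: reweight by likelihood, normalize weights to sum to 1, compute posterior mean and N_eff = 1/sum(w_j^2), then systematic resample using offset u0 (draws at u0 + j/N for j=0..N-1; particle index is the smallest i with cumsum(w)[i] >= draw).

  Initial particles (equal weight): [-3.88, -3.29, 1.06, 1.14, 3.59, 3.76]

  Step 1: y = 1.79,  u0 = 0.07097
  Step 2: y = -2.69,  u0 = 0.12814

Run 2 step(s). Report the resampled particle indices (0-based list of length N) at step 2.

resampled_idx = [0, 0, 1, 1, 1, 5]

step 1: w=[0.0000, 0.0000, 0.4005, 0.5994, 0.0000, 0.0000]  mean=1.1080  Neff=1.9240  idx=[2, 2, 3, 3, 3, 3]
step 2: w=[0.4104, 0.4104, 0.0448, 0.0448, 0.0448, 0.0448]  mean=1.0743  Neff=2.8997  idx=[0, 0, 1, 1, 1, 5]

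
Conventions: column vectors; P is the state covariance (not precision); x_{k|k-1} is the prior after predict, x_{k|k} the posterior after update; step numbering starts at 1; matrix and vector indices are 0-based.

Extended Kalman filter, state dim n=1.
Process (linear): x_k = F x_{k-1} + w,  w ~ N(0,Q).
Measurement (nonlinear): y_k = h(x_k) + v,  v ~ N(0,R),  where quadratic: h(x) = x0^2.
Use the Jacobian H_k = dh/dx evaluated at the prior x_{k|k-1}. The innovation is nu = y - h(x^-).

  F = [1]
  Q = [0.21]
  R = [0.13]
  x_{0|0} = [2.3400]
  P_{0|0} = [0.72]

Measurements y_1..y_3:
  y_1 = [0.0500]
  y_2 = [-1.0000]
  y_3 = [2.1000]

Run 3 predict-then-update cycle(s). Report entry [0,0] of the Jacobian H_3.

H_jac[0,0] = 0.5419

step 1: x^-=[2.3400]  P^-=[0.9300]  H_jac=[4.6800]  S=[20.4992]  K=[0.2123]  nu=[-5.4256]  x^+=[1.1880]  P^+=[0.0059]
step 2: x^-=[1.1880]  P^-=[0.2159]  H_jac=[2.3761]  S=[1.3489]  K=[0.3803]  nu=[-2.4114]  x^+=[0.2710]  P^+=[0.0208]
step 3: x^-=[0.2710]  P^-=[0.2308]  H_jac=[0.5419]  S=[0.1978]  K=[0.6324]  nu=[2.0266]  x^+=[1.5526]  P^+=[0.1517]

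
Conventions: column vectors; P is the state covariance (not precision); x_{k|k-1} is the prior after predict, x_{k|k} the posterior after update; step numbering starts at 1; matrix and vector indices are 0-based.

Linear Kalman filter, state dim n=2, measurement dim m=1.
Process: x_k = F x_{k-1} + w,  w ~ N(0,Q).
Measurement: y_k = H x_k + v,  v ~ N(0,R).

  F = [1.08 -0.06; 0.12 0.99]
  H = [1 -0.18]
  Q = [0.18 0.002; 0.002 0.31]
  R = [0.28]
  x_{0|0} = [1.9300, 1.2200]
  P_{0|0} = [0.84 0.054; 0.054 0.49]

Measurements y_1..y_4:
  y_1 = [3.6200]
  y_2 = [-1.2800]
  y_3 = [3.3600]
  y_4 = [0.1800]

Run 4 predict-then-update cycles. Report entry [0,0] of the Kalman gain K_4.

step 1: x^-=[2.0112, 1.4394]  P^-=[1.1545 0.1391; 0.1391 0.8152]  S=[1.4109]  K=[0.8006; -0.0054]  nu=[1.8679]  x^+=[3.5066, 1.4293]  P^+=[0.2503 0.1452; 0.1452 0.8151]
step 2: x^-=[3.7013, 1.8358]  P^-=[0.4561 0.1402; 0.1402 1.1470]  S=[0.7227]  K=[0.5961; -0.0916]  nu=[-4.6509]  x^+=[0.9290, 2.2620]  P^+=[0.1993 0.1797; 0.1797 1.1410]
step 3: x^-=[0.8676, 2.3509]  P^-=[0.3932 0.1509; 0.1509 1.4738]  S=[0.6667]  K=[0.5491; -0.1716]  nu=[2.9156]  x^+=[2.4685, 1.8506]  P^+=[0.1922 0.2137; 0.2137 1.4542]
step 4: x^-=[2.5550, 2.1283]  P^-=[0.3817 0.1675; 0.1675 1.7888]  S=[0.6594]  K=[0.5332; -0.2343]  nu=[-1.9919]  x^+=[1.4929, 2.5950]  P^+=[0.1943 0.2499; 0.2499 1.7526]

K[0,0] = 0.5332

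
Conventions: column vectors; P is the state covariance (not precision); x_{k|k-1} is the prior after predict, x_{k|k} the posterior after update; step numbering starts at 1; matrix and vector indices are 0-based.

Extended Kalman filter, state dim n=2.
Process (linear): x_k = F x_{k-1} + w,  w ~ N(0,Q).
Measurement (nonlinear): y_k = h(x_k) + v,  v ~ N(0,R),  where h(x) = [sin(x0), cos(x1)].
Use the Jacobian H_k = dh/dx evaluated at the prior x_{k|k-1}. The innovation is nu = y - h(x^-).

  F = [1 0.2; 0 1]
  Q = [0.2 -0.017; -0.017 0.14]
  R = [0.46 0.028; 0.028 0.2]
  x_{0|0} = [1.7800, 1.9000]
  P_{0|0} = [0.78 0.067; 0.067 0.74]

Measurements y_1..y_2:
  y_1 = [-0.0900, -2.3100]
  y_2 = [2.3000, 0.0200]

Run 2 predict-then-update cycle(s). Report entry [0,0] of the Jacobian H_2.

H_jac[0,0] = -0.8345

step 1: x^-=[2.1600, 1.9000]  P^-=[1.0364 0.1980; 0.1980 0.8800]  H_jac=[-0.5557 0.0000; 0.0000 -0.9463]  S=[0.7800 0.1321; 0.1321 0.9880]  K=[-0.7226 -0.0930; 0.0017 -0.8431]  nu=[-0.9214, -1.9867]  x^+=[3.0106, 3.5733]  P^+=[0.6028 0.0410; 0.0410 0.1781]
step 2: x^-=[3.7252, 3.5733]  P^-=[0.8264 0.0597; 0.0597 0.3181]  H_jac=[-0.8345 0.0000; 0.0000 0.4184]  S=[1.0354 0.0072; 0.0072 0.2557]  K=[-0.6668 0.1163; -0.0517 0.5221]  nu=[2.8511, 0.9282]  x^+=[1.9322, 3.9105]  P^+=[0.3637 0.0110; 0.0110 0.2461]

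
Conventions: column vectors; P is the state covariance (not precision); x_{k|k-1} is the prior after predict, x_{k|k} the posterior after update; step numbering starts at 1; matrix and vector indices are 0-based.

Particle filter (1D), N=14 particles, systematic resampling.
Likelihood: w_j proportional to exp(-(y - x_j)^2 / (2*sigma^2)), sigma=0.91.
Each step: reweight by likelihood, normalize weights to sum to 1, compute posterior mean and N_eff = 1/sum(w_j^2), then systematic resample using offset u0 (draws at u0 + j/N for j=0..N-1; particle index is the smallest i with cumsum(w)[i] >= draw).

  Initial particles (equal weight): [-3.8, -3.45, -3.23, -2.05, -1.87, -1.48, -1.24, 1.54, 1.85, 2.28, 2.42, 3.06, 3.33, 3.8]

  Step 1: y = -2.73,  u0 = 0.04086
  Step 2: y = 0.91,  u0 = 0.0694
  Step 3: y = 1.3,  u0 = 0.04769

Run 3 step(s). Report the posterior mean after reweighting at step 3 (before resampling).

step 1: w=[0.1210, 0.1767, 0.2077, 0.1827, 0.1546, 0.0940, 0.0632, 0.0000, 0.0000, 0.0000, 0.0000, 0.0000, 0.0000, 0.0000]  mean=-2.6216  Neff=6.2840  idx=[0, 0, 1, 1, 2, 2, 2, 3, 3, 3, 4, 4, 5, 6]
step 2: w=[0.0000, 0.0000, 0.0001, 0.0001, 0.0003, 0.0003, 0.0003, 0.0396, 0.0396, 0.0396, 0.0740, 0.0740, 0.2499, 0.4824]  mean=-1.4914  Neff=3.2176  idx=[8, 10, 11, 12, 12, 12, 12, 13, 13, 13, 13, 13, 13, 13]
step 3: w=[0.0061, 0.0125, 0.0125, 0.0506, 0.0506, 0.0506, 0.0506, 0.1095, 0.1095, 0.1095, 0.1095, 0.1095, 0.1095, 0.1095]  mean=-1.3093  Neff=10.5816  idx=[3, 4, 6, 7, 7, 8, 9, 9, 10, 11, 11, 12, 13, 13]

post_mean = -1.3093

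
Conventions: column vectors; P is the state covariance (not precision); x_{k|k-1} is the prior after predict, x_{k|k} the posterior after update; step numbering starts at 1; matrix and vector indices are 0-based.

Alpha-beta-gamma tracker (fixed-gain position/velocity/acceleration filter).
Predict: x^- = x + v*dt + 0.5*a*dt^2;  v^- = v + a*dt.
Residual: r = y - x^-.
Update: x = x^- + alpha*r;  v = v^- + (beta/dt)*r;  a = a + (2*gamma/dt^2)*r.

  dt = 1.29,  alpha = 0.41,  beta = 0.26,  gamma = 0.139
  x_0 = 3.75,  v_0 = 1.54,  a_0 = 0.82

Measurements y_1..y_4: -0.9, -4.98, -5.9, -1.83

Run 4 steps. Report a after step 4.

step 1: x_pred=6.4189  r=-7.3189  x^+=3.4181  v^+=1.1227  a^+=-0.4027
step 2: x_pred=4.5313  r=-9.5113  x^+=0.6317  v^+=-1.3138  a^+=-1.9916
step 3: x_pred=-2.7202  r=-3.1798  x^+=-4.0239  v^+=-4.5239  a^+=-2.5228
step 4: x_pred=-11.9588  r=10.1288  x^+=-7.8060  v^+=-5.7368  a^+=-0.8307

a_post = -0.8307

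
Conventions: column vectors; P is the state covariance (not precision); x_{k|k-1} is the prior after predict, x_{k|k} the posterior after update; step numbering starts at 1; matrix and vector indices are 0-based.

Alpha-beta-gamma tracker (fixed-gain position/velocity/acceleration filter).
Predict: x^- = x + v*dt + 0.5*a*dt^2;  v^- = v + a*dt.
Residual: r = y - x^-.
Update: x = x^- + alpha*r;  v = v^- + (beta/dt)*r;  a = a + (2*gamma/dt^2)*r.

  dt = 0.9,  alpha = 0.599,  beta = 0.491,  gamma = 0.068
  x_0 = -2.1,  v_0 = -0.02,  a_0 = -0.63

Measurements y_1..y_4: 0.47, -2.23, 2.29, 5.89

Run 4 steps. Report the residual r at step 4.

resid = 4.0202

step 1: x_pred=-2.3731  r=2.8431  x^+=-0.6701  v^+=0.9641  a^+=-0.1526
step 2: x_pred=0.1358  r=-2.3658  x^+=-1.2813  v^+=-0.4639  a^+=-0.5498
step 3: x_pred=-1.9216  r=4.2116  x^+=0.6012  v^+=1.3388  a^+=0.1573
step 4: x_pred=1.8698  r=4.0202  x^+=4.2779  v^+=3.6736  a^+=0.8323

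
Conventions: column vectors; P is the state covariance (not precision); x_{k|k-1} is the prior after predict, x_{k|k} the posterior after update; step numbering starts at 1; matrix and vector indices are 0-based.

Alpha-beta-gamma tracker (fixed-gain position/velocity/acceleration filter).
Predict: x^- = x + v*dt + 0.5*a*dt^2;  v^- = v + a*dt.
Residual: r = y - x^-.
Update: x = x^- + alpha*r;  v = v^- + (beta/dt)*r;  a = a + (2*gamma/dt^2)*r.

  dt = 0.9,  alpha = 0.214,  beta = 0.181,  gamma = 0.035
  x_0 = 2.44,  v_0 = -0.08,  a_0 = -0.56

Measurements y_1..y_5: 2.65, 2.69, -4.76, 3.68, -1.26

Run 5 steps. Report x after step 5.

x_post = -2.6934

step 1: x_pred=2.1412  r=0.5088  x^+=2.2501  v^+=-0.4817  a^+=-0.5160
step 2: x_pred=1.6076  r=1.0824  x^+=1.8392  v^+=-0.7284  a^+=-0.4225
step 3: x_pred=1.0125  r=-5.7725  x^+=-0.2228  v^+=-2.2696  a^+=-0.9213
step 4: x_pred=-2.6385  r=6.3185  x^+=-1.2864  v^+=-1.8281  a^+=-0.3753
step 5: x_pred=-3.0836  r=1.8236  x^+=-2.6934  v^+=-1.7991  a^+=-0.2177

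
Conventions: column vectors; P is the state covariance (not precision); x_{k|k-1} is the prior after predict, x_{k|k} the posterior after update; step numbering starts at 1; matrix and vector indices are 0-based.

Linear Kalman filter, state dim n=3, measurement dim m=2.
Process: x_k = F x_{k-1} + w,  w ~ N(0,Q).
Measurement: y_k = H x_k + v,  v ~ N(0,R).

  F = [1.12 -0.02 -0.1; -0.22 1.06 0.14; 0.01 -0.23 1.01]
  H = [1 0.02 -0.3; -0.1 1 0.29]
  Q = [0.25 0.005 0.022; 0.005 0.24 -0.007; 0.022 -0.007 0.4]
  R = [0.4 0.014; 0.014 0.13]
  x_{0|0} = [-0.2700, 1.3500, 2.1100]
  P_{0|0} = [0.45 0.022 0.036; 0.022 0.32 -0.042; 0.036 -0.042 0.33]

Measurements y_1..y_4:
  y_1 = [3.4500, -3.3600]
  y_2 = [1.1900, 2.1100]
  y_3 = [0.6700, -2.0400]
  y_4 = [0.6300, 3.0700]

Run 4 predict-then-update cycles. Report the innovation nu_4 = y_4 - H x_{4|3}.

innov = [-0.5208, 4.4942]

step 1: x^-=[-0.5404, 1.7858, 1.8179]  P^-=[0.8087 -0.0801 0.0301; -0.0801 0.6029 -0.0896; 0.0301 -0.0896 0.7737]  S=[1.2584 -0.1661; -0.1661 0.7683]  K=[0.6259 -0.0628; 0.0698 0.7763; -0.1434 0.1406]  nu=[4.5001, -5.7270]  x^+=[2.6360, -2.3463, 0.3674]  P^+=[0.2996 -0.0176 0.1659; -0.0176 0.1517 -0.1777; 0.1659 -0.1777 0.7260]
step 2: x^-=[2.9625, -3.0156, 0.9371]  P^-=[0.5961 -0.0541 0.1443; -0.0541 0.3844 -0.1642; 0.1443 -0.1642 1.2346]  S=[1.0206 -0.1049; -0.1049 0.5314]  K=[0.5376 -0.0292; 0.0703 0.6578; -0.1940 0.2993]  nu=[-1.4311, 5.1500]  x^+=[2.0428, 0.2715, 2.7563]  P^+=[0.2974 -0.0457 0.2728; -0.0457 0.1591 -0.2661; 0.2728 -0.2661 1.1364]
step 3: x^-=[2.0069, 0.2242, 2.7419]  P^-=[0.5743 -0.0642 0.2307; -0.0642 0.3809 -0.2251; 0.2307 -0.2251 1.6970]  S=[0.9889 -0.1075; -0.1075 0.5283]  K=[0.5095 0.0000; 0.0791 0.6257; -0.2412 0.4127]  nu=[-0.5188, -2.8587]  x^+=[1.7425, -1.6056, 1.6872]  P^+=[0.3176 -0.0698 0.3748; -0.0698 0.1785 -0.3554; 0.3748 -0.3554 1.5281]
step 4: x^-=[1.8150, -1.8491, 2.0908]  P^-=[0.5815 -0.0759 0.3127; -0.0759 0.3899 -0.2912; 0.3127 -0.2912 2.1413]  S=[0.9873 -0.1127; -0.1127 0.5340]  K=[0.4951 0.0232; 0.0885 0.6050; -0.2829 0.4993]  nu=[-0.5208, 4.4942]  x^+=[1.6614, 0.8237, 4.4821]  P^+=[0.3418 -0.0927 0.4719; -0.0927 0.1988 -0.4421; 0.4719 -0.4421 1.8973]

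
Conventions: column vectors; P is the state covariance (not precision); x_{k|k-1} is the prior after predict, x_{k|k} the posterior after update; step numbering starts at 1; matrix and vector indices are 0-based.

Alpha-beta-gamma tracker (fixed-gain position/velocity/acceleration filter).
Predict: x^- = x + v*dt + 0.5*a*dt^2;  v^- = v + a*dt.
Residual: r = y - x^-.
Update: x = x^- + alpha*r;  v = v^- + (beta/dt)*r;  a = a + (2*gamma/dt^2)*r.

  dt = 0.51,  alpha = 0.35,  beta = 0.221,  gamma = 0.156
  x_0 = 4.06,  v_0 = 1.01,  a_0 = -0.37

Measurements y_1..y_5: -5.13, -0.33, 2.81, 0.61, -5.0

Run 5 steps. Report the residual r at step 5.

resid = 0.6954

step 1: x_pred=4.5270  r=-9.6570  x^+=1.1470  v^+=-3.3634  a^+=-11.9539
step 2: x_pred=-2.1229  r=1.7929  x^+=-1.4954  v^+=-8.6830  a^+=-9.8033
step 3: x_pred=-7.1986  r=10.0086  x^+=-3.6956  v^+=-9.3456  a^+=2.2024
step 4: x_pred=-8.1754  r=8.7854  x^+=-5.1005  v^+=-4.4153  a^+=12.7409
step 5: x_pred=-5.6954  r=0.6954  x^+=-5.4520  v^+=2.3839  a^+=13.5750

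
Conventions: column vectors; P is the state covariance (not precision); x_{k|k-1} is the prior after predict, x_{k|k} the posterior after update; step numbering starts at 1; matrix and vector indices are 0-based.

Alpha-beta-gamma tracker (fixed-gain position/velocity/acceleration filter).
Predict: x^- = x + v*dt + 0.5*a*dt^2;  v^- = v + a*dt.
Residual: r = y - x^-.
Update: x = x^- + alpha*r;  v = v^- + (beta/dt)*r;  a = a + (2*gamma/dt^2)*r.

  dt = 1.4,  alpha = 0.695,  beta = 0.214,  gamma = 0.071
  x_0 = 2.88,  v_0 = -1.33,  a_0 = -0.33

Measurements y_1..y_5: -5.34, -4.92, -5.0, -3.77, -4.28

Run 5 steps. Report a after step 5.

a_post = 0.7606

step 1: x_pred=0.6946  r=-6.0346  x^+=-3.4994  v^+=-2.7144  a^+=-0.7672
step 2: x_pred=-8.0515  r=3.1315  x^+=-5.8751  v^+=-3.3098  a^+=-0.5403
step 3: x_pred=-11.0384  r=6.0384  x^+=-6.8417  v^+=-3.1433  a^+=-0.1028
step 4: x_pred=-11.3431  r=7.5731  x^+=-6.0798  v^+=-2.1297  a^+=0.4458
step 5: x_pred=-8.6244  r=4.3444  x^+=-5.6051  v^+=-0.8415  a^+=0.7606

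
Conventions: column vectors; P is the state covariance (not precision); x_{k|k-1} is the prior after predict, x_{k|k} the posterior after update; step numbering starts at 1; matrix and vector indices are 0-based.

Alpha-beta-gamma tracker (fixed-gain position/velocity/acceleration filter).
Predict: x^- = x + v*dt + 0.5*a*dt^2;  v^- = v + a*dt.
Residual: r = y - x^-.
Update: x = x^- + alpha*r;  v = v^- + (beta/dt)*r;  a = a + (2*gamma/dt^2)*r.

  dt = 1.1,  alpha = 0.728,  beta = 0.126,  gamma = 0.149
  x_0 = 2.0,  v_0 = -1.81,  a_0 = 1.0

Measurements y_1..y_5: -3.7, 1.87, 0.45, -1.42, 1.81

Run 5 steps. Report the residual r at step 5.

step 1: x_pred=0.6140  r=-4.3140  x^+=-2.5266  v^+=-1.2041  a^+=-0.0625
step 2: x_pred=-3.8889  r=5.7589  x^+=0.3036  v^+=-0.6132  a^+=1.3559
step 3: x_pred=0.4494  r=0.0006  x^+=0.4498  v^+=0.8783  a^+=1.3560
step 4: x_pred=2.2364  r=-3.6564  x^+=-0.4255  v^+=1.9511  a^+=0.4555
step 5: x_pred=1.9964  r=-0.1864  x^+=1.8607  v^+=2.4309  a^+=0.4096

resid = -0.1864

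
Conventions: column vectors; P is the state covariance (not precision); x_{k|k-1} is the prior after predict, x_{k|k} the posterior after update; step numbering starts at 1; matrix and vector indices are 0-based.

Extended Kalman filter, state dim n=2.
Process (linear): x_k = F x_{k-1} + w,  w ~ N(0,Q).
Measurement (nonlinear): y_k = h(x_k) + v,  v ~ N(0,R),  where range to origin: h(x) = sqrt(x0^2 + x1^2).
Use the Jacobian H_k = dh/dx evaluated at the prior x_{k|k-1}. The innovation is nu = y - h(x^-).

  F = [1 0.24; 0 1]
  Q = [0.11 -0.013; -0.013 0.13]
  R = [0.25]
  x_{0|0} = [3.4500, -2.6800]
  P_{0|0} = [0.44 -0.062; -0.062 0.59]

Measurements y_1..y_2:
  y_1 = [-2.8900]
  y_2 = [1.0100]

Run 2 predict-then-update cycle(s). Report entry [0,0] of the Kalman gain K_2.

K[0,0] = 0.4640

step 1: x^-=[2.8068, -2.6800]  P^-=[0.5542 0.0666; 0.0666 0.7200]  H_jac=[0.7233 -0.6906]  S=[0.8168]  K=[0.4345; -0.5498]  nu=[-6.7708]  x^+=[-0.1349, 1.0426]  P^+=[0.4001 0.2617; 0.2617 0.4731]
step 2: x^-=[0.1153, 1.0426]  P^-=[0.6629 0.3622; 0.3622 0.6031]  H_jac=[0.1100 0.9939]  S=[0.9330]  K=[0.4640; 0.6852]  nu=[-0.0389]  x^+=[0.0973, 1.0159]  P^+=[0.4620 0.0656; 0.0656 0.1651]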